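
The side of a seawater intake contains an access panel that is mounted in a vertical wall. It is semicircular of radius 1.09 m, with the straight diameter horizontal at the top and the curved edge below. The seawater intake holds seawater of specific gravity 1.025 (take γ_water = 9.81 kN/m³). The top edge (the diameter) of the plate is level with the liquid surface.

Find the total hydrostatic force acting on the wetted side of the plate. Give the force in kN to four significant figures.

F ≈ 8.681 kN

γ = 1.025 × 9.81 = 10.05525 kN/m³.
The centroid of a semicircle lies 4r/(3π) = 0.46261 m from the diameter, here below the top edge, so the centroid depth is h_c = 0.46261 m.
A = πr²/2 = π × 1.09²/2 = 1.86626 m².
Resultant F = γ·h_c·A = 10.05525 × 0.46261 × 1.86626 = 8.68121 kN.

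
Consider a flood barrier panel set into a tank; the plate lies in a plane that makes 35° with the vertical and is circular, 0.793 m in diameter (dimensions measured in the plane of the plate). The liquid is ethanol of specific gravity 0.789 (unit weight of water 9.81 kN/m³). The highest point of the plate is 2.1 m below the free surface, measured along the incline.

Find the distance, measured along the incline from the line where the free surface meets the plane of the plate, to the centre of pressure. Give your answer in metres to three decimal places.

y_p = 2.512 m

γ = 0.789 × 9.81 = 7.74009 kN/m³.
The plate makes 35° with the vertical, i.e. θ = 90° − 35° = 55° to the horizontal. Measuring y along the incline from the free-surface line, vertical depth h = y·sinθ with sinθ = 0.819152.
The centroid is at the centre, 0.3965 m below the top of the plate, so y_c = 2.1 + 0.3965 = 2.4965 m and h_c = 2.4965 × 0.819152 = 2.04501 m.
A = π(0.3965)² = 0.493897 m².
Resultant F = γ·h_c·A = 7.74009 × 2.04501 × 0.493897 = 7.81768 kN.
I_c = πr⁴/4 = π × 0.3965⁴/4 = 0.0194117 m⁴.
Centre of pressure: y_p = y_c + I_c/(y_c·A) = 2.4965 + 0.0194117/(2.4965 × 0.493897) = 2.4965 + 0.0157433 = 2.51224 m along the plane.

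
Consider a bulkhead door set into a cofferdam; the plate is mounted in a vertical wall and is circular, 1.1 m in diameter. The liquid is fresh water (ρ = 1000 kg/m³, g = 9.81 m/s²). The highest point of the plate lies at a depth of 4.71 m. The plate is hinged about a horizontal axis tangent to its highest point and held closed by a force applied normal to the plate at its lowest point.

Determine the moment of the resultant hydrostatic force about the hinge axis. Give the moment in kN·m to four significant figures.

M ≈ 27.68 kN·m

γ = ρg = 1000 × 9.81 = 9810 N/m³ = 9.81 kN/m³.
The centroid is at the centre, 0.55 m below the top of the plate, so the centroid depth is h_c = 4.71 + 0.55 = 5.26 m.
A = π(0.55)² = 0.950332 m².
Resultant F = γ·h_c·A = 9.81 × 5.26 × 0.950332 = 49.0377 kN.
I_c = πr⁴/4 = π × 0.55⁴/4 = 0.0718688 m⁴.
Centre of pressure: y_p = y_c + I_c/(y_c·A) = 5.26 + 0.0718688/(5.26 × 0.950332) = 5.26 + 0.0143774 = 5.27438 m along the plane.
The resultant acts 0.55 + 0.0143774 = 0.564377 m (along the plate) below the hinge at the top edge, so the moment about the hinge is M = F × 0.564377 = 49.0377 × 0.564377 = 27.6758 kN·m.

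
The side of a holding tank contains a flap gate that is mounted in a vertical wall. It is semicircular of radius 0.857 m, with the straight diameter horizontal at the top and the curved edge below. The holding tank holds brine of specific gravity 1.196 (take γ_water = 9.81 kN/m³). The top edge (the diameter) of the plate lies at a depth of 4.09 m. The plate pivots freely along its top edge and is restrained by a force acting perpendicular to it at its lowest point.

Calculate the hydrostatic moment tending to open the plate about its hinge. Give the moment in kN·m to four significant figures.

γ = 1.196 × 9.81 = 11.73276 kN/m³.
The centroid of a semicircle lies 4r/(3π) = 0.363722 m from the diameter, here below the top edge, so the centroid depth is h_c = 4.09 + 0.363722 = 4.45372 m.
A = πr²/2 = π × 0.857²/2 = 1.15367 m².
Resultant F = γ·h_c·A = 11.73276 × 4.45372 × 1.15367 = 60.2844 kN.
I_c = (π/8 − 8/(9π))·r⁴ = 0.109757 × 0.857⁴ = 0.0592046 m⁴.
Centre of pressure: y_p = y_c + I_c/(y_c·A) = 4.45372 + 0.0592046/(4.45372 × 1.15367) = 4.45372 + 0.0115226 = 4.46524 m along the plane.
The resultant acts 0.363722 + 0.0115226 = 0.375245 m (along the plate) below the hinge at the top edge, so the moment about the hinge is M = F × 0.375245 = 60.2844 × 0.375245 = 22.6214 kN·m.

M ≈ 22.62 kN·m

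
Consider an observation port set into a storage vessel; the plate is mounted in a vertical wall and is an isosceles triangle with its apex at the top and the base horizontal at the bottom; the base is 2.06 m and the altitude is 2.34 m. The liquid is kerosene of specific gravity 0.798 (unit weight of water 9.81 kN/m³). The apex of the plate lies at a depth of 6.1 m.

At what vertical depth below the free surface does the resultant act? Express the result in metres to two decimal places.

h_p = 7.70 m

γ = 0.798 × 9.81 = 7.82838 kN/m³.
With the apex up, the centroid sits 2h/3 = 2 × 2.34/3 = 1.56 m below the apex, so the centroid depth is h_c = 6.1 + 1.56 = 7.66 m.
A = ½ × 2.06 × 2.34 = 2.4102 m².
Resultant F = γ·h_c·A = 7.82838 × 7.66 × 2.4102 = 144.529 kN.
I_c = b·h³/36 = 2.06 × 2.34³/36 = 0.733183 m⁴.
Centre of pressure: y_p = y_c + I_c/(y_c·A) = 7.66 + 0.733183/(7.66 × 2.4102) = 7.66 + 0.0397128 = 7.69971 m along the plane.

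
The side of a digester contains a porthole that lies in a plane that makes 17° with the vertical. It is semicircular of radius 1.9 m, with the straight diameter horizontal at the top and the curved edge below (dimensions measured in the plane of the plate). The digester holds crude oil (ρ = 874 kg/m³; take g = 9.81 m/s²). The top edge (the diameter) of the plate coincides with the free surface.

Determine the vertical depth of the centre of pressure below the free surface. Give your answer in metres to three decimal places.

γ = ρg = 874 × 9.81 / 1000 = 8.57394 kN/m³.
The plate makes 17° with the vertical, i.e. θ = 90° − 17° = 73° to the horizontal. Measuring y along the incline from the free-surface line, vertical depth h = y·sinθ with sinθ = 0.956305.
The centroid of a semicircle lies 4r/(3π) = 0.806385 m from the diameter, here below the top edge, so y_c = 0.806385 m and h_c = 0.806385 × 0.956305 = 0.77115 m.
A = πr²/2 = π × 1.9²/2 = 5.67057 m².
Resultant F = γ·h_c·A = 8.57394 × 0.77115 × 5.67057 = 37.4926 kN.
I_c = (π/8 − 8/(9π))·r⁴ = 0.109757 × 1.9⁴ = 1.43036 m⁴.
Centre of pressure: y_p = y_c + I_c/(y_c·A) = 0.806385 + 1.43036/(0.806385 × 5.67057) = 0.806385 + 0.312807 = 1.11919 m along the plane.
Vertically, h_p = y_p·sinθ = 1.11919 × 0.956305 = 1.07029 m.

h_p = 1.070 m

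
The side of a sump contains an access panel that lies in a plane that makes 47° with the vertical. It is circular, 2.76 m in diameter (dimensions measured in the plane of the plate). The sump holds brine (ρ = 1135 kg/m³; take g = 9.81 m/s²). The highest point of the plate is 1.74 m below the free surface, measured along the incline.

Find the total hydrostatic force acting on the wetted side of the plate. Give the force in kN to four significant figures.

F ≈ 141.7 kN

γ = ρg = 1135 × 9.81 / 1000 = 11.13435 kN/m³.
The plate makes 47° with the vertical, i.e. θ = 90° − 47° = 43° to the horizontal. Measuring y along the incline from the free-surface line, vertical depth h = y·sinθ with sinθ = 0.681998.
The centroid is at the centre, 1.38 m below the top of the plate, so y_c = 1.74 + 1.38 = 3.12 m and h_c = 3.12 × 0.681998 = 2.12783 m.
A = π(1.38)² = 5.98285 m².
Resultant F = γ·h_c·A = 11.13435 × 2.12783 × 5.98285 = 141.746 kN.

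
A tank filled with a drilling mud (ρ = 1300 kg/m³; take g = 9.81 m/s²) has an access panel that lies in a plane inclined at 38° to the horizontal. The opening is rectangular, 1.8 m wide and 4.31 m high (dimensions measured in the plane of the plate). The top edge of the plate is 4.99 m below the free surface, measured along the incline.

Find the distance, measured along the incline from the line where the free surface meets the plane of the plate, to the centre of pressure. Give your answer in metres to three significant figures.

γ = ρg = 1300 × 9.81 / 1000 = 12.753 kN/m³.
Let θ = 38° be the plate's angle to the horizontal; measure y along the incline from where the plane meets the free surface. Vertical depth h = y·sinθ with sinθ = 0.615661.
The centroid lies 4.31/2 = 2.155 m below the top edge, so y_c = 4.99 + 2.155 = 7.145 m and h_c = 7.145 × 0.615661 = 4.3989 m.
A = 1.8 × 4.31 = 7.758 m².
Resultant F = γ·h_c·A = 12.753 × 4.3989 × 7.758 = 435.217 kN.
I_c = b·h³/12 = 1.8 × 4.31³/12 = 12.0094 m⁴.
Centre of pressure: y_p = y_c + I_c/(y_c·A) = 7.145 + 12.0094/(7.145 × 7.758) = 7.145 + 0.216655 = 7.36165 m along the plane.

y_p = 7.36 m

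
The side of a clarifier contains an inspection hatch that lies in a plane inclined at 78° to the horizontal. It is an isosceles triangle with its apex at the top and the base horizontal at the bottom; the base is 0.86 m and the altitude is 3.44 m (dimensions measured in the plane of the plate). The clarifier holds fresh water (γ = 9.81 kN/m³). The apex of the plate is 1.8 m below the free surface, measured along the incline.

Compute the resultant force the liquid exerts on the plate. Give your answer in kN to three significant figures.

F ≈ 58.1 kN

γ = 9.81 kN/m³.
Let θ = 78° be the plate's angle to the horizontal; measure y along the incline from where the plane meets the free surface. Vertical depth h = y·sinθ with sinθ = 0.978148.
With the apex up, the centroid sits 2h/3 = 2 × 3.44/3 = 2.29333 m below the apex, so y_c = 1.8 + 2.29333 = 4.09333 m and h_c = 4.09333 × 0.978148 = 4.00388 m.
A = ½ × 0.86 × 3.44 = 1.4792 m².
Resultant F = γ·h_c·A = 9.81 × 4.00388 × 1.4792 = 58.1001 kN.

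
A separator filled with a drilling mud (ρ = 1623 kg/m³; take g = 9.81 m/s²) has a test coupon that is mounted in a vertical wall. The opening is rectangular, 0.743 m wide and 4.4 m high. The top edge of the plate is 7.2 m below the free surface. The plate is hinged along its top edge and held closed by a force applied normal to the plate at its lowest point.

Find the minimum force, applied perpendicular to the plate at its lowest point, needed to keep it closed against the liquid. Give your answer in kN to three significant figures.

P ≈ 264 kN

γ = ρg = 1623 × 9.81 / 1000 = 15.92163 kN/m³.
The centroid lies 4.4/2 = 2.2 m below the top edge, so the centroid depth is h_c = 7.2 + 2.2 = 9.4 m.
A = 0.743 × 4.4 = 3.2692 m².
Resultant F = γ·h_c·A = 15.92163 × 9.4 × 3.2692 = 489.279 kN.
I_c = b·h³/12 = 0.743 × 4.4³/12 = 5.27431 m⁴.
Centre of pressure: y_p = y_c + I_c/(y_c·A) = 9.4 + 5.27431/(9.4 × 3.2692) = 9.4 + 0.171631 = 9.57163 m along the plane.
The resultant acts 2.2 + 0.171631 = 2.37163 m (along the plate) below the hinge at the top edge, so the moment about the hinge is M = F × 2.37163 = 489.279 × 2.37163 = 1160.39 kN·m.
A normal force at the bottom, 4.4 m from the hinge, must supply this moment: P = 1160.39/4.4 = 263.725 kN.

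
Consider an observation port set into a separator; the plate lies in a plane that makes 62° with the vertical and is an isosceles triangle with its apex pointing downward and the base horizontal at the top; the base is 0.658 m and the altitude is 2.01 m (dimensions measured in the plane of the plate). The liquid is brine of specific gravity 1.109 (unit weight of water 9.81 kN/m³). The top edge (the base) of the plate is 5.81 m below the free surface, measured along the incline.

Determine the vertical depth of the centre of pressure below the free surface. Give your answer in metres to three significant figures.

h_p = 3.06 m

γ = 1.109 × 9.81 = 10.87929 kN/m³.
The plate makes 62° with the vertical, i.e. θ = 90° − 62° = 28° to the horizontal. Measuring y along the incline from the free-surface line, vertical depth h = y·sinθ with sinθ = 0.469472.
With the apex down, the centroid sits h/3 = 2.01/3 = 0.67 m below the base (the top edge), so y_c = 5.81 + 0.67 = 6.48 m and h_c = 6.48 × 0.469472 = 3.04218 m.
A = ½ × 0.658 × 2.01 = 0.66129 m².
Resultant F = γ·h_c·A = 10.87929 × 3.04218 × 0.66129 = 21.8866 kN.
I_c = b·h³/36 = 0.658 × 2.01³/36 = 0.148427 m⁴.
Centre of pressure: y_p = y_c + I_c/(y_c·A) = 6.48 + 0.148427/(6.48 × 0.66129) = 6.48 + 0.0346375 = 6.51464 m along the plane.
Vertically, h_p = y_p·sinθ = 6.51464 × 0.469472 = 3.05844 m.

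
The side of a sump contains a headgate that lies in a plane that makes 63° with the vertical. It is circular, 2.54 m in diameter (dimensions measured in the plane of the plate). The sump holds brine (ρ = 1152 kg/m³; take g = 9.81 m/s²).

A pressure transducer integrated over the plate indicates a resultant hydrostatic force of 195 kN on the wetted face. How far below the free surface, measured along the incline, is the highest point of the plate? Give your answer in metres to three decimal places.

γ = ρg = 1152 × 9.81 / 1000 = 11.30112 kN/m³.
A = π(1.27)² = 5.06707 m².
From F = γ·h_c·A, the centroid depth is h_c = 195/(11.30112 × 5.06707) = 3.40531 m.
The plate makes 63° with the vertical, i.e. θ = 90° − 63° = 27° to the horizontal. Measuring y along the incline from the free-surface line, vertical depth h = y·sinθ with sinθ = 0.453990.
Along the incline, y_c = h_c/sinθ = 3.40531/0.453990 = 7.50085 m.
The centroid is at the centre, 1.27 m below the top of the plate, so the highest point sits at y_top = 7.50085 − 1.27 = 6.23085 m along the incline.

y_top ≈ 6.231 m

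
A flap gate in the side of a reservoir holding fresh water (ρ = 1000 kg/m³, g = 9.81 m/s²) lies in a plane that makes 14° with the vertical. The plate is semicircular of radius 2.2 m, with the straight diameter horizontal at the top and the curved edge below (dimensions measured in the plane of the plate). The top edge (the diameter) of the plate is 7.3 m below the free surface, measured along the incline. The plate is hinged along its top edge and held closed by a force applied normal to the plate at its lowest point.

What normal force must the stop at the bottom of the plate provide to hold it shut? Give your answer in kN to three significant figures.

γ = ρg = 1000 × 9.81 = 9810 N/m³ = 9.81 kN/m³.
The plate makes 14° with the vertical, i.e. θ = 90° − 14° = 76° to the horizontal. Measuring y along the incline from the free-surface line, vertical depth h = y·sinθ with sinθ = 0.970296.
The centroid of a semicircle lies 4r/(3π) = 0.933709 m from the diameter, here below the top edge, so y_c = 7.3 + 0.933709 = 8.23371 m and h_c = 8.23371 × 0.970296 = 7.98914 m.
A = πr²/2 = π × 2.2²/2 = 7.60265 m².
Resultant F = γ·h_c·A = 9.81 × 7.98914 × 7.60265 = 595.846 kN.
I_c = (π/8 − 8/(9π))·r⁴ = 0.109757 × 2.2⁴ = 2.57112 m⁴.
Centre of pressure: y_p = y_c + I_c/(y_c·A) = 8.23371 + 2.57112/(8.23371 × 7.60265) = 8.23371 + 0.0410735 = 8.27478 m along the plane.
The resultant acts 0.933709 + 0.0410735 = 0.974782 m (along the plate) below the hinge at the top edge, so the moment about the hinge is M = F × 0.974782 = 595.846 × 0.974782 = 580.82 kN·m.
A normal force at the bottom, 2.2 m from the hinge, must supply this moment: P = 580.82/2.2 = 264.009 kN.

P ≈ 264 kN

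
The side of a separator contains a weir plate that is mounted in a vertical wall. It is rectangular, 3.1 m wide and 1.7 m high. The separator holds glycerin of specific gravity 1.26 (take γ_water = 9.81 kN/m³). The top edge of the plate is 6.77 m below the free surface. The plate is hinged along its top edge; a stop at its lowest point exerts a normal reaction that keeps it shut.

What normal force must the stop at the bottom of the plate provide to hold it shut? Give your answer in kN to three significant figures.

γ = 1.26 × 9.81 = 12.3606 kN/m³.
The centroid lies 1.7/2 = 0.85 m below the top edge, so the centroid depth is h_c = 6.77 + 0.85 = 7.62 m.
A = 3.1 × 1.7 = 5.27 m².
Resultant F = γ·h_c·A = 12.3606 × 7.62 × 5.27 = 496.37 kN.
I_c = b·h³/12 = 3.1 × 1.7³/12 = 1.26919 m⁴.
Centre of pressure: y_p = y_c + I_c/(y_c·A) = 7.62 + 1.26919/(7.62 × 5.27) = 7.62 + 0.0316054 = 7.65161 m along the plane.
The resultant acts 0.85 + 0.0316054 = 0.881605 m (along the plate) below the hinge at the top edge, so the moment about the hinge is M = F × 0.881605 = 496.37 × 0.881605 = 437.602 kN·m.
A normal force at the bottom, 1.7 m from the hinge, must supply this moment: P = 437.602/1.7 = 257.413 kN.

P ≈ 257 kN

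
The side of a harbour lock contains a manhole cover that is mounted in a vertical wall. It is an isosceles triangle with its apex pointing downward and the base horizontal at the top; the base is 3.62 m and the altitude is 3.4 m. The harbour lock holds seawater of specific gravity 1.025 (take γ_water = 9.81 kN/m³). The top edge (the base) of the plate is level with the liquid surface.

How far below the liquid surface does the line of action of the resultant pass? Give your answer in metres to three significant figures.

γ = 1.025 × 9.81 = 10.05525 kN/m³.
With the apex down, the centroid sits h/3 = 3.4/3 = 1.13333 m below the base (the top edge), so the centroid depth is h_c = 1.13333 m.
A = ½ × 3.62 × 3.4 = 6.154 m².
Resultant F = γ·h_c·A = 10.05525 × 1.13333 × 6.154 = 70.1305 kN.
I_c = b·h³/36 = 3.62 × 3.4³/36 = 3.95224 m⁴.
Centre of pressure: y_p = y_c + I_c/(y_c·A) = 1.13333 + 3.95224/(1.13333 × 6.154) = 1.13333 + 0.566669 = 1.7 m along the plane.

h_p = 1.70 m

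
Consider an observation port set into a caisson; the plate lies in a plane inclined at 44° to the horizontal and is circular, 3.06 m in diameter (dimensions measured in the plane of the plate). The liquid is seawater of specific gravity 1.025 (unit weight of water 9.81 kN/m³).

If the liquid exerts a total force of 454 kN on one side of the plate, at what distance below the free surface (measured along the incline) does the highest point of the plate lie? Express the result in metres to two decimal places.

y_top ≈ 7.31 m

γ = 1.025 × 9.81 = 10.05525 kN/m³.
A = π(1.53)² = 7.35415 m².
From F = γ·h_c·A, the centroid depth is h_c = 454/(10.05525 × 7.35415) = 6.13946 m.
Let θ = 44° be the plate's angle to the horizontal; measure y along the incline from where the plane meets the free surface. Vertical depth h = y·sinθ with sinθ = 0.694658.
Along the incline, y_c = h_c/sinθ = 6.13946/0.694658 = 8.8381 m.
The centroid is at the centre, 1.53 m below the top of the plate, so the highest point sits at y_top = 8.8381 − 1.53 = 7.3081 m along the incline.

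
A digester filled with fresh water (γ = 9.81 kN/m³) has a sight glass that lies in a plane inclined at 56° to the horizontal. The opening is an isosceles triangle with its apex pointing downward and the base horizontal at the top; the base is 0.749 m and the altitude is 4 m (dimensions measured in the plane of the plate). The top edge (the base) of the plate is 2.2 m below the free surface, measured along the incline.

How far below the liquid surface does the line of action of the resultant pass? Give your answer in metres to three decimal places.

h_p = 3.138 m

γ = 9.81 kN/m³.
Let θ = 56° be the plate's angle to the horizontal; measure y along the incline from where the plane meets the free surface. Vertical depth h = y·sinθ with sinθ = 0.829038.
With the apex down, the centroid sits h/3 = 4/3 = 1.33333 m below the base (the top edge), so y_c = 2.2 + 1.33333 = 3.53333 m and h_c = 3.53333 × 0.829038 = 2.92926 m.
A = ½ × 0.749 × 4 = 1.498 m².
Resultant F = γ·h_c·A = 9.81 × 2.92926 × 1.498 = 43.0466 kN.
I_c = b·h³/36 = 0.749 × 4³/36 = 1.33156 m⁴.
Centre of pressure: y_p = y_c + I_c/(y_c·A) = 3.53333 + 1.33156/(3.53333 × 1.498) = 3.53333 + 0.251573 = 3.7849 m along the plane.
Vertically, h_p = y_p·sinθ = 3.7849 × 0.829038 = 3.13783 m.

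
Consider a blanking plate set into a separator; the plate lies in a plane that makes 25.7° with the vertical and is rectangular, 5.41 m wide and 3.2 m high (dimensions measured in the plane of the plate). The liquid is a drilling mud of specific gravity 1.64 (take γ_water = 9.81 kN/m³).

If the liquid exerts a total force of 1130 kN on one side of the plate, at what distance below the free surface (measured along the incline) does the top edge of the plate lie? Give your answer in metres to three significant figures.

γ = 1.64 × 9.81 = 16.0884 kN/m³.
A = 5.41 × 3.2 = 17.312 m².
From F = γ·h_c·A, the centroid depth is h_c = 1130/(16.0884 × 17.312) = 4.05712 m.
The plate makes 25.7° with the vertical, i.e. θ = 90° − 25.7° = 64.3° to the horizontal. Measuring y along the incline from the free-surface line, vertical depth h = y·sinθ with sinθ = 0.901077.
Along the incline, y_c = h_c/sinθ = 4.05712/0.901077 = 4.50252 m.
The centroid lies 3.2/2 = 1.6 m below the top edge, so the top edge sits at y_top = 4.50252 − 1.6 = 2.90252 m along the incline.

y_top ≈ 2.90 m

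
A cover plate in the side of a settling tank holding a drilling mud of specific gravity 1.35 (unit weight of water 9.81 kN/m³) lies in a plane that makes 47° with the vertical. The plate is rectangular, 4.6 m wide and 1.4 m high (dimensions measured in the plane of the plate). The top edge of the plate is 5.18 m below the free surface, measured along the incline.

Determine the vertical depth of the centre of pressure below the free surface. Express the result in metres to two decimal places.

h_p = 4.03 m

γ = 1.35 × 9.81 = 13.2435 kN/m³.
The plate makes 47° with the vertical, i.e. θ = 90° − 47° = 43° to the horizontal. Measuring y along the incline from the free-surface line, vertical depth h = y·sinθ with sinθ = 0.681998.
The centroid lies 1.4/2 = 0.7 m below the top edge, so y_c = 5.18 + 0.7 = 5.88 m and h_c = 5.88 × 0.681998 = 4.01015 m.
A = 4.6 × 1.4 = 6.44 m².
Resultant F = γ·h_c·A = 13.2435 × 4.01015 × 6.44 = 342.018 kN.
I_c = b·h³/12 = 4.6 × 1.4³/12 = 1.05187 m⁴.
Centre of pressure: y_p = y_c + I_c/(y_c·A) = 5.88 + 1.05187/(5.88 × 6.44) = 5.88 + 0.0277779 = 5.90778 m along the plane.
Vertically, h_p = y_p·sinθ = 5.90778 × 0.681998 = 4.02909 m.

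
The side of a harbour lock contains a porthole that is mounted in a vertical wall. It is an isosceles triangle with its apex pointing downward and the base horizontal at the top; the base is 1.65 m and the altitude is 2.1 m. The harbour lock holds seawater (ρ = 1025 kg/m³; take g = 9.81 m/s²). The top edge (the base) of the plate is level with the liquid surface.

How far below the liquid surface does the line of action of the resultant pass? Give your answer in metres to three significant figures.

h_p = 1.05 m

γ = ρg = 1025 × 9.81 / 1000 = 10.05525 kN/m³.
With the apex down, the centroid sits h/3 = 2.1/3 = 0.7 m below the base (the top edge), so the centroid depth is h_c = 0.7 m.
A = ½ × 1.65 × 2.1 = 1.7325 m².
Resultant F = γ·h_c·A = 10.05525 × 0.7 × 1.7325 = 12.1945 kN.
I_c = b·h³/36 = 1.65 × 2.1³/36 = 0.424463 m⁴.
Centre of pressure: y_p = y_c + I_c/(y_c·A) = 0.7 + 0.424463/(0.7 × 1.7325) = 0.7 + 0.35 = 1.05 m along the plane.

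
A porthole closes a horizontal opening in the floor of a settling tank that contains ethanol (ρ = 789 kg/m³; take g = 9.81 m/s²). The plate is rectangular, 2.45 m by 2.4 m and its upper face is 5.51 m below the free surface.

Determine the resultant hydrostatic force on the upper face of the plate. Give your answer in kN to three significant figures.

γ = ρg = 789 × 9.81 / 1000 = 7.74009 kN/m³.
The plate is horizontal, so pressure is uniform at p = γ·h = 7.74009 × 5.51 = 42.6479 kN/m².
A = 2.45 × 2.4 = 5.88 m².
F = p·A = 42.6479 × 5.88 = 250.77 kN.

F ≈ 251 kN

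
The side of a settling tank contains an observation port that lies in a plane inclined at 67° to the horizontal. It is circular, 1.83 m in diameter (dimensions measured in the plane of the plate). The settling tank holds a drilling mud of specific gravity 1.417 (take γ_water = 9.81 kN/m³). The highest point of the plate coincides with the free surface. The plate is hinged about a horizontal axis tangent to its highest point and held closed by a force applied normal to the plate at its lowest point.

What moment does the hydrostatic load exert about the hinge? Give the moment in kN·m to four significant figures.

M ≈ 35.22 kN·m

γ = 1.417 × 9.81 = 13.90077 kN/m³.
Let θ = 67° be the plate's angle to the horizontal; measure y along the incline from where the plane meets the free surface. Vertical depth h = y·sinθ with sinθ = 0.920505.
The centroid is at the centre, 0.915 m below the top of the plate, so y_c = 0.915 m and h_c = 0.915 × 0.920505 = 0.842262 m.
A = π(0.915)² = 2.63022 m².
Resultant F = γ·h_c·A = 13.90077 × 0.842262 × 2.63022 = 30.7949 kN.
I_c = πr⁴/4 = π × 0.915⁴/4 = 0.550521 m⁴.
Centre of pressure: y_p = y_c + I_c/(y_c·A) = 0.915 + 0.550521/(0.915 × 2.63022) = 0.915 + 0.22875 = 1.14375 m along the plane.
The resultant acts 0.915 + 0.22875 = 1.14375 m (along the plate) below the hinge at the top edge, so the moment about the hinge is M = F × 1.14375 = 30.7949 × 1.14375 = 35.2217 kN·m.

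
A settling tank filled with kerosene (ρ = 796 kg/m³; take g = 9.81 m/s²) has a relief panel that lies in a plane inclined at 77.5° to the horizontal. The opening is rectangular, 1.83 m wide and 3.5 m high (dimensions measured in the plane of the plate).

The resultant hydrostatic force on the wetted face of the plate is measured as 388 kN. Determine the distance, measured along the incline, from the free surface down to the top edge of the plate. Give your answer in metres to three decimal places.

y_top ≈ 6.196 m

γ = ρg = 796 × 9.81 / 1000 = 7.80876 kN/m³.
A = 1.83 × 3.5 = 6.405 m².
From F = γ·h_c·A, the centroid depth is h_c = 388/(7.80876 × 6.405) = 7.75766 m.
Let θ = 77.5° be the plate's angle to the horizontal; measure y along the incline from where the plane meets the free surface. Vertical depth h = y·sinθ with sinθ = 0.976296.
Along the incline, y_c = h_c/sinθ = 7.75766/0.976296 = 7.94601 m.
The centroid lies 3.5/2 = 1.75 m below the top edge, so the top edge sits at y_top = 7.94601 − 1.75 = 6.19601 m along the incline.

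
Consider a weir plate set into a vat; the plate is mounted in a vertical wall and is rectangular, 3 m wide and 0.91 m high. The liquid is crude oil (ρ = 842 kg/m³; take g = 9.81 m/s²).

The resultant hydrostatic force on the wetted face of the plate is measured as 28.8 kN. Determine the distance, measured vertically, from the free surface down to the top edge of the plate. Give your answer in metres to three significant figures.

d_top ≈ 0.822 m

γ = ρg = 842 × 9.81 / 1000 = 8.26002 kN/m³.
A = 3 × 0.91 = 2.73 m².
From F = γ·h_c·A, the centroid depth is h_c = 28.8/(8.26002 × 2.73) = 1.27717 m.
The centroid lies 0.91/2 = 0.455 m below the top edge, so the top edge sits at h_top = 1.27717 − 0.455 = 0.82217 m below the surface.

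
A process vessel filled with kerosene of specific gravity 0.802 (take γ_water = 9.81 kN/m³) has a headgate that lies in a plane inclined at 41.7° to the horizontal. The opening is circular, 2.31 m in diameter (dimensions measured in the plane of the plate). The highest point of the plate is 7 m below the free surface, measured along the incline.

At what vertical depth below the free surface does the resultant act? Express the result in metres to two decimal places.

h_p = 5.45 m

γ = 0.802 × 9.81 = 7.86762 kN/m³.
Let θ = 41.7° be the plate's angle to the horizontal; measure y along the incline from where the plane meets the free surface. Vertical depth h = y·sinθ with sinθ = 0.665230.
The centroid is at the centre, 1.155 m below the top of the plate, so y_c = 7 + 1.155 = 8.155 m and h_c = 8.155 × 0.665230 = 5.42495 m.
A = π(1.155)² = 4.19096 m².
Resultant F = γ·h_c·A = 7.86762 × 5.42495 × 4.19096 = 178.876 kN.
I_c = πr⁴/4 = π × 1.155⁴/4 = 1.39771 m⁴.
Centre of pressure: y_p = y_c + I_c/(y_c·A) = 8.155 + 1.39771/(8.155 × 4.19096) = 8.155 + 0.0408959 = 8.1959 m along the plane.
Vertically, h_p = y_p·sinθ = 8.1959 × 0.665230 = 5.45216 m.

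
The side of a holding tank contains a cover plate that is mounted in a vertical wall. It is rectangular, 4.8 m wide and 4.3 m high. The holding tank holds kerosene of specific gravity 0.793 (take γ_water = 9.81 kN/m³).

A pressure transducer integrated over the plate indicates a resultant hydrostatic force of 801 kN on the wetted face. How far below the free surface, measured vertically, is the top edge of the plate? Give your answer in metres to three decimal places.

d_top ≈ 2.839 m

γ = 0.793 × 9.81 = 7.77933 kN/m³.
A = 4.8 × 4.3 = 20.64 m².
From F = γ·h_c·A, the centroid depth is h_c = 801/(7.77933 × 20.64) = 4.98862 m.
The centroid lies 4.3/2 = 2.15 m below the top edge, so the top edge sits at h_top = 4.98862 − 2.15 = 2.83862 m below the surface.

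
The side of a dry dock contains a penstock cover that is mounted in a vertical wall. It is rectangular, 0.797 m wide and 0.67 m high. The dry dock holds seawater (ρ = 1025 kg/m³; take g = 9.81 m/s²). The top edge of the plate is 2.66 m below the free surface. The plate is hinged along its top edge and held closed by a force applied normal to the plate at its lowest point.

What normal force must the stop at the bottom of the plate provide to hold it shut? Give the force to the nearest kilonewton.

P ≈ 8 kN

γ = ρg = 1025 × 9.81 / 1000 = 10.05525 kN/m³.
The centroid lies 0.67/2 = 0.335 m below the top edge, so the centroid depth is h_c = 2.66 + 0.335 = 2.995 m.
A = 0.797 × 0.67 = 0.53399 m².
Resultant F = γ·h_c·A = 10.05525 × 2.995 × 0.53399 = 16.0814 kN.
I_c = b·h³/12 = 0.797 × 0.67³/12 = 0.0199757 m⁴.
Centre of pressure: y_p = y_c + I_c/(y_c·A) = 2.995 + 0.0199757/(2.995 × 0.53399) = 2.995 + 0.0124903 = 3.00749 m along the plane.
The resultant acts 0.335 + 0.0124903 = 0.34749 m (along the plate) below the hinge at the top edge, so the moment about the hinge is M = F × 0.34749 = 16.0814 × 0.34749 = 5.58813 kN·m.
A normal force at the bottom, 0.67 m from the hinge, must supply this moment: P = 5.58813/0.67 = 8.34049 kN.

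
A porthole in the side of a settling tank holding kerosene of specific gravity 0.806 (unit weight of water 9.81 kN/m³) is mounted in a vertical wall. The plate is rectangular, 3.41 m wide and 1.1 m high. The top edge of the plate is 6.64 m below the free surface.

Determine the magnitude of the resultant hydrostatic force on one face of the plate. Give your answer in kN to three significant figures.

F ≈ 213 kN

γ = 0.806 × 9.81 = 7.90686 kN/m³.
The centroid lies 1.1/2 = 0.55 m below the top edge, so the centroid depth is h_c = 6.64 + 0.55 = 7.19 m.
A = 3.41 × 1.1 = 3.751 m².
Resultant F = γ·h_c·A = 7.90686 × 7.19 × 3.751 = 213.246 kN.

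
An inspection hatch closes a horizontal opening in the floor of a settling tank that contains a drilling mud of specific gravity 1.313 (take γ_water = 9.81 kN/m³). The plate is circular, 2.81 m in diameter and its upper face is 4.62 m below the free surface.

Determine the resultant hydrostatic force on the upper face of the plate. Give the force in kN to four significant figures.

F ≈ 369.0 kN

γ = 1.313 × 9.81 = 12.88053 kN/m³.
The plate is horizontal, so pressure is uniform at p = γ·h = 12.88053 × 4.62 = 59.508 kN/m².
A = π(1.405)² = 6.20158 m².
F = p·A = 59.508 × 6.20158 = 369.044 kN.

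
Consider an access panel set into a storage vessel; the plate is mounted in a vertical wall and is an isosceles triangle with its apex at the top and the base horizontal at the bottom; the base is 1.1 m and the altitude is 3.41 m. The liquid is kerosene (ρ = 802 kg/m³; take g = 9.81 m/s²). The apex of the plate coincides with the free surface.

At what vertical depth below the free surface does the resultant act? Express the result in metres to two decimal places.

γ = ρg = 802 × 9.81 / 1000 = 7.86762 kN/m³.
With the apex up, the centroid sits 2h/3 = 2 × 3.41/3 = 2.27333 m below the apex, so the centroid depth is h_c = 2.27333 m.
A = ½ × 1.1 × 3.41 = 1.8755 m².
Resultant F = γ·h_c·A = 7.86762 × 2.27333 × 1.8755 = 33.5446 kN.
I_c = b·h³/36 = 1.1 × 3.41³/36 = 1.21158 m⁴.
Centre of pressure: y_p = y_c + I_c/(y_c·A) = 2.27333 + 1.21158/(2.27333 × 1.8755) = 2.27333 + 0.284166 = 2.5575 m along the plane.

h_p = 2.56 m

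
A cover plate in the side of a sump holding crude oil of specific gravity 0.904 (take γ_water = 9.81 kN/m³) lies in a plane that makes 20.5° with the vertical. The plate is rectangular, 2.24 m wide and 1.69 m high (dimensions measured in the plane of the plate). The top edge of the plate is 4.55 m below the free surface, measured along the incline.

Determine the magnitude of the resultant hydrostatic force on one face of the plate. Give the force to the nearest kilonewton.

F ≈ 170 kN

γ = 0.904 × 9.81 = 8.86824 kN/m³.
The plate makes 20.5° with the vertical, i.e. θ = 90° − 20.5° = 69.5° to the horizontal. Measuring y along the incline from the free-surface line, vertical depth h = y·sinθ with sinθ = 0.936672.
The centroid lies 1.69/2 = 0.845 m below the top edge, so y_c = 4.55 + 0.845 = 5.395 m and h_c = 5.395 × 0.936672 = 5.05335 m.
A = 2.24 × 1.69 = 3.7856 m².
Resultant F = γ·h_c·A = 8.86824 × 5.05335 × 3.7856 = 169.649 kN.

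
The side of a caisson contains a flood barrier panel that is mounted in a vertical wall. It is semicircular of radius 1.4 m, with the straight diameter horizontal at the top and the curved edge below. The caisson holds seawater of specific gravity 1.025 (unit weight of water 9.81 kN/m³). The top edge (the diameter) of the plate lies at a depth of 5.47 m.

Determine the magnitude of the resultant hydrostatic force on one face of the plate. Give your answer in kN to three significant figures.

γ = 1.025 × 9.81 = 10.05525 kN/m³.
The centroid of a semicircle lies 4r/(3π) = 0.594178 m from the diameter, here below the top edge, so the centroid depth is h_c = 5.47 + 0.594178 = 6.06418 m.
A = πr²/2 = π × 1.4²/2 = 3.07876 m².
Resultant F = γ·h_c·A = 10.05525 × 6.06418 × 3.07876 = 187.733 kN.

F ≈ 188 kN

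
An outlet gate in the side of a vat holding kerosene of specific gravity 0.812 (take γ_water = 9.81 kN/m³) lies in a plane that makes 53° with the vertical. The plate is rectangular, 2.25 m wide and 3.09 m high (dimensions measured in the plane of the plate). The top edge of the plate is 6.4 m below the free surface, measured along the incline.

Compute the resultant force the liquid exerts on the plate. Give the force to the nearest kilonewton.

γ = 0.812 × 9.81 = 7.96572 kN/m³.
The plate makes 53° with the vertical, i.e. θ = 90° − 53° = 37° to the horizontal. Measuring y along the incline from the free-surface line, vertical depth h = y·sinθ with sinθ = 0.601815.
The centroid lies 3.09/2 = 1.545 m below the top edge, so y_c = 6.4 + 1.545 = 7.945 m and h_c = 7.945 × 0.601815 = 4.78142 m.
A = 2.25 × 3.09 = 6.9525 m².
Resultant F = γ·h_c·A = 7.96572 × 4.78142 × 6.9525 = 264.803 kN.

F ≈ 265 kN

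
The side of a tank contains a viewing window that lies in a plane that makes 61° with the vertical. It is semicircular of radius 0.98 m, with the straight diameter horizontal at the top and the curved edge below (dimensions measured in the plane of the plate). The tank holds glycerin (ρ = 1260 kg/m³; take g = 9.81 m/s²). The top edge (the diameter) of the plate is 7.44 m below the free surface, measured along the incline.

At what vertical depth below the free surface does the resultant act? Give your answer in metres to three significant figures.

h_p = 3.81 m

γ = ρg = 1260 × 9.81 / 1000 = 12.3606 kN/m³.
The plate makes 61° with the vertical, i.e. θ = 90° − 61° = 29° to the horizontal. Measuring y along the incline from the free-surface line, vertical depth h = y·sinθ with sinθ = 0.484810.
The centroid of a semicircle lies 4r/(3π) = 0.415925 m from the diameter, here below the top edge, so y_c = 7.44 + 0.415925 = 7.85593 m and h_c = 7.85593 × 0.484810 = 3.80863 m.
A = πr²/2 = π × 0.98²/2 = 1.50859 m².
Resultant F = γ·h_c·A = 12.3606 × 3.80863 × 1.50859 = 71.0198 kN.
I_c = (π/8 − 8/(9π))·r⁴ = 0.109757 × 0.98⁴ = 0.101236 m⁴.
Centre of pressure: y_p = y_c + I_c/(y_c·A) = 7.85593 + 0.101236/(7.85593 × 1.50859) = 7.85593 + 0.00854213 = 7.86447 m along the plane.
Vertically, h_p = y_p·sinθ = 7.86447 × 0.484810 = 3.81277 m.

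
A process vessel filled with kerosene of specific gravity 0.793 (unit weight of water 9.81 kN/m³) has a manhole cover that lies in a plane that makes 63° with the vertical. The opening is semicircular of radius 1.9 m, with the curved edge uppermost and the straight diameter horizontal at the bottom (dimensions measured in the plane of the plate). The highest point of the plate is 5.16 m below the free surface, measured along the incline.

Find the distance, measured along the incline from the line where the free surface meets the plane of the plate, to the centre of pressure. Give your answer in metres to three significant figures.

γ = 0.793 × 9.81 = 7.77933 kN/m³.
The plate makes 63° with the vertical, i.e. θ = 90° − 63° = 27° to the horizontal. Measuring y along the incline from the free-surface line, vertical depth h = y·sinθ with sinθ = 0.453990.
The centroid lies 4r/(3π) = 0.806385 m above the diameter, so r − 4r/(3π) = 1.9 − 0.806385 = 1.09361 m below the topmost point, so y_c = 5.16 + 1.09361 = 6.25361 m and h_c = 6.25361 × 0.453990 = 2.83908 m.
A = πr²/2 = π × 1.9²/2 = 5.67057 m².
Resultant F = γ·h_c·A = 7.77933 × 2.83908 × 5.67057 = 125.241 kN.
I_c = (π/8 − 8/(9π))·r⁴ = 0.109757 × 1.9⁴ = 1.43036 m⁴.
Centre of pressure: y_p = y_c + I_c/(y_c·A) = 6.25361 + 1.43036/(6.25361 × 5.67057) = 6.25361 + 0.0403355 = 6.29395 m along the plane.

y_p = 6.29 m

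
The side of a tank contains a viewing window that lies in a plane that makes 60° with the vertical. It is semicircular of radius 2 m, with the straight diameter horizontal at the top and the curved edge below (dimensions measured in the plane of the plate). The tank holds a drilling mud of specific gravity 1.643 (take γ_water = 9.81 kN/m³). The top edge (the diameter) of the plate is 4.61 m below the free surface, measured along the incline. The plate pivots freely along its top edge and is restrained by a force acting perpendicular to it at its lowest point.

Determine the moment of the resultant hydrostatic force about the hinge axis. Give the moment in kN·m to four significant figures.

M ≈ 248.8 kN·m

γ = 1.643 × 9.81 = 16.11783 kN/m³.
The plate makes 60° with the vertical, i.e. θ = 90° − 60° = 30° to the horizontal. Measuring y along the incline from the free-surface line, vertical depth h = y·sinθ with sinθ = 0.500000.
The centroid of a semicircle lies 4r/(3π) = 0.848826 m from the diameter, here below the top edge, so y_c = 4.61 + 0.848826 = 5.45883 m and h_c = 5.45883 × 0.500000 = 2.72941 m.
A = πr²/2 = π × 2²/2 = 6.28319 m².
Resultant F = γ·h_c·A = 16.11783 × 2.72941 × 6.28319 = 276.411 kN.
I_c = (π/8 − 8/(9π))·r⁴ = 0.109757 × 2⁴ = 1.75611 m⁴.
Centre of pressure: y_p = y_c + I_c/(y_c·A) = 5.45883 + 1.75611/(5.45883 × 6.28319) = 5.45883 + 0.0512002 = 5.51003 m along the plane.
The resultant acts 0.848826 + 0.0512002 = 0.900026 m (along the plate) below the hinge at the top edge, so the moment about the hinge is M = F × 0.900026 = 276.411 × 0.900026 = 248.777 kN·m.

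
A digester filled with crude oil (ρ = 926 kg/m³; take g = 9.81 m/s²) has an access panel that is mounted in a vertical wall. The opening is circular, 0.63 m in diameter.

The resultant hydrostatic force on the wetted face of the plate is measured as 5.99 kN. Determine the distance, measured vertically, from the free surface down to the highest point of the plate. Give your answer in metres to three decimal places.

d_top ≈ 1.800 m

γ = ρg = 926 × 9.81 / 1000 = 9.08406 kN/m³.
A = π(0.315)² = 0.311725 m².
From F = γ·h_c·A, the centroid depth is h_c = 5.99/(9.08406 × 0.311725) = 2.11532 m.
The centroid is at the centre, 0.315 m below the top of the plate, so the highest point sits at h_top = 2.11532 − 0.315 = 1.80032 m below the surface.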